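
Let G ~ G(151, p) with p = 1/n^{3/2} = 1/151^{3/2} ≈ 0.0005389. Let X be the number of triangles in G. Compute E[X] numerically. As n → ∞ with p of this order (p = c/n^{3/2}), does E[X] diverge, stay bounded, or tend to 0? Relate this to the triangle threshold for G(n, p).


Number of potential triangles: C(151, 3) = 562475.
Each occurs with probability p³ ≈ (0.0005389)³ ≈ 1.565322e-10.
By linearity: E[X] = C(151, 3)·p³ ≈ 562475 · 1.565322e-10 ≈ 0.0001.
Since α = 3/2 > 1, p = c/n^{3/2} = o(1/n) is below the triangle threshold p ~ 1/n. Asymptotically E[X] ~ (c³/6)·n^{3(1−α)} = (1³/6)·n^{-1.5} → 0, so by Markov's inequality G has no triangles w.h.p.

E[X] ≈ 0.0001; in regime p = Θ(1/n^{3/2}) E[X] tends to 0 (below the triangle threshold p ~ 1/n).


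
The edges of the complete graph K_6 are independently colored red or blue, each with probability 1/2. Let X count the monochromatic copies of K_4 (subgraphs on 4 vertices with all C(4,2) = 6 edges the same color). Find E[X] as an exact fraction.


Let X = Σ_S X_S over the C(6, 4) = 15 subsets S of size 4, where X_S = 1 if the K_4 on S is monochromatic.
For a fixed S, the K_4 on S has C(4, 2) = 6 edges. P[all 6 edges red] = (1/2)^6, and likewise for blue, so P[monochromatic] = 2·(1/2)^6 = 2^{1 − 6} = 1/32.
By linearity of expectation: E[X] = C(6, 4) · 2^{1 − 6} = 15 · 1/32 = 15/32.
Numerically: E[X] ≈ 0.46875.

E[X] = C(6,4)·2^(1−C(4,2)) = 15/32 ≈ 0.46875.


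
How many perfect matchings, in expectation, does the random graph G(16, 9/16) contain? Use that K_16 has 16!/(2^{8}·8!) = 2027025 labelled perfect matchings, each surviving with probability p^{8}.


K_16 has 16!/(2^{8}·8!) = 2027025 labelled perfect matchings.
For each such perfect matching H, let X_H = 1 if all 8 edges of H are present in G. Then P[X_H = 1] = p^{8} = (9/16)^{8} = 43046721/4294967296.
By linearity: E[X] = Σ_H E[X_H] = 2027025 · p^{8} = 2027025 · 43046721/4294967296 = 87256779635025/4294967296.
Numerically: E[X] ≈ 20316.

E[X] = 2027025 · (9/16)^{8} = 87256779635025/4294967296 ≈ 20316.


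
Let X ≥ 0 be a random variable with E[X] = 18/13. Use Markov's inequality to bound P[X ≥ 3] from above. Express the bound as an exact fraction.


μ = E[X] = 18/13, a = 3.
Markov: P[X ≥ 3] ≤ μ/a = (18/13)/3 = 6/13.
Numerically: ≈ 0.46154.
(Since a = 3 > μ = 1.38462, the bound 6/13 is < 1 and informative.)

P[X ≥ 3] ≤ 6/13 ≈ 0.46154.


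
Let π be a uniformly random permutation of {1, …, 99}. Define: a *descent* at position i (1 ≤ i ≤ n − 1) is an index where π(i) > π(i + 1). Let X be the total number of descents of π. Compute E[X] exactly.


Write X = Σ X_I over i = 1, …, 98, with X_I the indicator of one descent.
There are 98 indicators.
For each fixed i, the pair (π(i), π(i+1)) is a uniformly random ordered pair of distinct values from {1, …, 99}; by symmetry P[π(i) > π(i+1)] = 1/2.
By linearity: E[X] = 98 · (1/2) = (99 − 1) · (1/2) = 49 ≈ 49.00000.

E[X] = 49 = 49.00000.


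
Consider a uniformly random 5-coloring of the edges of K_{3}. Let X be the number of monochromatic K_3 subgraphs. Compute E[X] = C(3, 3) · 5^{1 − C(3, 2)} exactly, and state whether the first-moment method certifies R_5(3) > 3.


E[X] = C(3, 3) · 5^{1 − 3} = 1 · 5^{−2} = 1/25.
As a reduced fraction: E[X] = 1/25 ≈ 0.0400.
Is E[X] < 1? YES.
Since E[X] < 1, there exists a 5-coloring of K_{3} with no monochromatic K_3; hence R_5(3) > 3.

E[X] = 1/25 ≈ 0.0400; E[X] < 1, so R_5(3) > 3.


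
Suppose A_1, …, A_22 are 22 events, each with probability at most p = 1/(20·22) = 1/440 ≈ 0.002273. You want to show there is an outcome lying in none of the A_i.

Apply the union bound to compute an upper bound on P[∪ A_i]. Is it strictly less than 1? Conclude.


Union bound: P[∪_{i=1}^{22} A_i] ≤ Σ_i P[A_i] ≤ 22·p = 22·(1/440) = 1/20.
Numerically: 1/20 ≈ 0.050000.
Is 1/20 < 1? YES.
Since P[∪ A_i] ≤ 1/20 < 1, the complement has P[∩ A_i^c] ≥ 1 − 1/20 = 19/20 > 0, so some outcome avoids every A_i.

22·p = 1/20 ≈ 0.050000; existence CERTIFIED by the union bound.


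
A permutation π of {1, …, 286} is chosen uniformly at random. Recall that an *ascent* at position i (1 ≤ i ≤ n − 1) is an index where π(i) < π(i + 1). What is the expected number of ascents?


Write X = Σ X_I over i = 1, …, 285, with X_I the indicator of one ascent.
There are 285 indicators.
For each fixed i, the pair (π(i), π(i+1)) is a uniformly random ordered pair of distinct values from {1, …, 286}; by symmetry P[π(i) < π(i+1)] = 1/2.
By linearity: E[X] = 285 · (1/2) = (286 − 1) · (1/2) = 285/2 ≈ 142.5000.

E[X] = 285/2 = 142.5000.


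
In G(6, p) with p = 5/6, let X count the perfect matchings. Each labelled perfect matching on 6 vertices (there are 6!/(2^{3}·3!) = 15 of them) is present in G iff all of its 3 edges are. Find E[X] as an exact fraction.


K_6 has 6!/(2^{3}·3!) = 15 labelled perfect matchings.
For each such perfect matching H, let X_H = 1 if all 3 edges of H are present in G. Then P[X_H = 1] = p^{3} = (5/6)^{3} = 125/216.
By linearity: E[X] = Σ_H E[X_H] = 15 · p^{3} = 15 · 125/216 = 625/72.
Numerically: E[X] ≈ 8.68056.

E[X] = 15 · (5/6)^{3} = 625/72 ≈ 8.68056.


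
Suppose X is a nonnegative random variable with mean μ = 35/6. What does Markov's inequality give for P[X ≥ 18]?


μ = E[X] = 35/6, a = 18.
Markov: P[X ≥ 18] ≤ μ/a = (35/6)/18 = 35/108.
Numerically: ≈ 0.32407.
(Since a = 18 > μ = 5.83333, the bound 35/108 is < 1 and informative.)

P[X ≥ 18] ≤ 35/108 ≈ 0.32407.


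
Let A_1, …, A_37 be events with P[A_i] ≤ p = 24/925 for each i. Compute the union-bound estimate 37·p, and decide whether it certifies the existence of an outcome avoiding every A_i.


Union bound: P[∪_{i=1}^{37} A_i] ≤ Σ_i P[A_i] ≤ 37·p = 37·(24/925) = 24/25.
Numerically: 24/25 ≈ 0.9600000.
Is 24/25 < 1? YES.
Since P[∪ A_i] ≤ 24/25 < 1, the complement has P[∩ A_i^c] ≥ 1 − 24/25 = 1/25 > 0, so some outcome avoids every A_i.

37·p = 24/25 ≈ 0.9600000; existence CERTIFIED by the union bound.


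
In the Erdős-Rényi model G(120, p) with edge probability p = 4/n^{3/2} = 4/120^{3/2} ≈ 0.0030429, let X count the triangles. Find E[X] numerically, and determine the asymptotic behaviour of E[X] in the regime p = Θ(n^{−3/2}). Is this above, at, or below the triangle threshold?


Number of potential triangles: C(120, 3) = 280840.
Each occurs with probability p³ ≈ (0.0030429)³ ≈ 2.81750287e-08.
By linearity: E[X] = C(120, 3)·p³ ≈ 280840 · 2.81750287e-08 ≈ 0.007913.
Since α = 3/2 > 1, p = c/n^{3/2} = o(1/n) is below the triangle threshold p ~ 1/n. Asymptotically E[X] ~ (c³/6)·n^{3(1−α)} = (4³/6)·n^{-1.5} → 0, so by Markov's inequality G has no triangles w.h.p.

E[X] ≈ 0.007913; in regime p = Θ(1/n^{3/2}) E[X] tends to 0 (below the triangle threshold p ~ 1/n).


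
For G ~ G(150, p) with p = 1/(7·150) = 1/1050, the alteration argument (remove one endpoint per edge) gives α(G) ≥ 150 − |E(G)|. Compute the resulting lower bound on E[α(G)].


E[|E(G)|] = C(150, 2)·p = 11175 · (1/1050) = 149/14.
E[α(G)] ≥ n − E[|E(G)|] = 150 − 149/14 = 1951/14.
Numerically: ≈ 139.3571.
(This is only a lower bound; the true E[α(G)] may be larger.)

E[α(G)] ≥ 1951/14 ≈ 139.3571.


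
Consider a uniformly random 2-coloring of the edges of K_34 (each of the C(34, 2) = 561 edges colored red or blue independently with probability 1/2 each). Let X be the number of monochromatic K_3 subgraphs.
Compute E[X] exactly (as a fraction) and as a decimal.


Let X = Σ_S X_S over the C(34, 3) = 5984 subsets S of size 3, where X_S = 1 if the K_3 on S is monochromatic.
For a fixed S, the K_3 on S has C(3, 2) = 3 edges. P[all 3 edges red] = (1/2)^3, and likewise for blue, so P[monochromatic] = 2·(1/2)^3 = 2^{1 − 3} = 1/4.
Summing: E[X] = C(34, 3) · 2^{1 − 3} = 5984 · 1/4 = 1496.
Numerically: E[X] ≈ 1496.00000.

E[X] = C(34,3)·2^(1−C(3,2)) = 1496 ≈ 1496.00000.


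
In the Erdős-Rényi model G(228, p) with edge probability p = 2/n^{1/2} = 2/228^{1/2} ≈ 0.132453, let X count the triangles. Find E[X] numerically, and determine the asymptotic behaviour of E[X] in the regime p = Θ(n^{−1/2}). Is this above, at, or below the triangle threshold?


Number of potential triangles: C(228, 3) = 1949476.
Each occurs with probability p³ ≈ (0.132453)³ ≈ 2.32374098e-03.
By linearity: E[X] = C(228, 3)·p³ ≈ 1949476 · 2.32374098e-03 ≈ 4530.077265.
Since α = 1/2 < 1, p = c/n^{1/2} ≫ 1/n is above the triangle threshold p ~ 1/n. Asymptotically E[X] ~ (c³/6)·n^{3(1−α)} = (2³/6)·n^{1.5} → ∞; triangles are abundant w.h.p.

E[X] ≈ 4530.077265; in regime p = Θ(1/n^{1/2}) E[X] diverges (above the triangle threshold p ~ 1/n).


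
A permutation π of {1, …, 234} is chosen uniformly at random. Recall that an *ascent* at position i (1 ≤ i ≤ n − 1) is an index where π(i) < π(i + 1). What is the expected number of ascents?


Write X = Σ X_I over i = 1, …, 233, with X_I the indicator of one ascent.
There are 233 indicators.
For each fixed i, the pair (π(i), π(i+1)) is a uniformly random ordered pair of distinct values from {1, …, 234}; by symmetry P[π(i) < π(i+1)] = 1/2.
By linearity: E[X] = 233 · (1/2) = (234 − 1) · (1/2) = 233/2 ≈ 116.500.

E[X] = 233/2 = 116.500.


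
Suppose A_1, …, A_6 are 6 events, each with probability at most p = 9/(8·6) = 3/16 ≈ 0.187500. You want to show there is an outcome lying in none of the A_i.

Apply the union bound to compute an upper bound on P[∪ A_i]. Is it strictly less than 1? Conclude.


Union bound: P[∪_{i=1}^{6} A_i] ≤ Σ_i P[A_i] ≤ 6·p = 6·(3/16) = 9/8.
Numerically: 9/8 ≈ 1.125000.
Is 9/8 < 1? NO.
Since the bound 9/8 is ≥ 1, the union bound is uninformative here; it does NOT by itself certify existence.

6·p = 9/8 ≈ 1.125000; existence NOT certified by the union bound.


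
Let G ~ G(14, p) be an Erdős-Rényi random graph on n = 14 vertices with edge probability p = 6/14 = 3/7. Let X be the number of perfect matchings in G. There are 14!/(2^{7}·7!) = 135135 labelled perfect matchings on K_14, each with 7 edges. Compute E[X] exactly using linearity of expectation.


K_14 has 14!/(2^{7}·7!) = 135135 labelled perfect matchings.
For each such perfect matching H, let X_H = 1 if all 7 edges of H are present in G. Then P[X_H = 1] = p^{7} = (3/7)^{7} = 2187/823543.
By linearity of expectation: E[X] = Σ_H E[X_H] = 135135 · p^{7} = 135135 · 2187/823543 = 42220035/117649.
Numerically: E[X] ≈ 359.

E[X] = 135135 · (3/7)^{7} = 42220035/117649 ≈ 359.


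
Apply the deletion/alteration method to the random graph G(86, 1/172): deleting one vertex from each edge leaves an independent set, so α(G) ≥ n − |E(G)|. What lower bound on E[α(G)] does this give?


E[|E(G)|] = C(86, 2)·p = 3655 · (1/172) = 85/4.
E[α(G)] ≥ n − E[|E(G)|] = 86 − 85/4 = 259/4.
Numerically: ≈ 64.750.
(This is only a lower bound; the true E[α(G)] may be larger.)

E[α(G)] ≥ 259/4 ≈ 64.750.


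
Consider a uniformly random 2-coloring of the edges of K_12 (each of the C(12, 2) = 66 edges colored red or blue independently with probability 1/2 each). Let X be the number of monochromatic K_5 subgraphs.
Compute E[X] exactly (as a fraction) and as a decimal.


Let X = Σ_S X_S over the C(12, 5) = 792 subsets S of size 5, where X_S = 1 if the K_5 on S is monochromatic.
For a fixed S, the K_5 on S has C(5, 2) = 10 edges. P[all 10 edges red] = (1/2)^10, and likewise for blue, so P[monochromatic] = 2·(1/2)^10 = 2^{1 − 10} = 1/512.
Summing: E[X] = C(12, 5) · 2^{1 − 10} = 792 · 1/512 = 99/64.
Numerically: E[X] ≈ 1.54688.

E[X] = C(12,5)·2^(1−C(5,2)) = 99/64 ≈ 1.54688.


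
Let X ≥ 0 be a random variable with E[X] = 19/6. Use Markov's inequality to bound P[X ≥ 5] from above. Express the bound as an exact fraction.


μ = E[X] = 19/6, a = 5.
Markov: P[X ≥ 5] ≤ μ/a = (19/6)/5 = 19/30.
Numerically: ≈ 0.633.
(Since a = 5 > μ = 3.167, the bound 19/30 is < 1 and informative.)

P[X ≥ 5] ≤ 19/30 ≈ 0.633.


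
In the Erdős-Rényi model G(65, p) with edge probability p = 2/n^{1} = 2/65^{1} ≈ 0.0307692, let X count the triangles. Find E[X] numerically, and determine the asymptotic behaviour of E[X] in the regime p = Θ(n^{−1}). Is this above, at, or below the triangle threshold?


Number of potential triangles: C(65, 3) = 43680.
Each occurs with probability p³ ≈ (0.0307692)³ ≈ 2.91306327e-05.
By linearity: E[X] = C(65, 3)·p³ ≈ 43680 · 2.91306327e-05 ≈ 1.272426.
Here α = 1, so p = 2/n is exactly at the triangle threshold p ~ 1/n. Asymptotically E[X] → c³/6 = 2³/6 = 4/3 ≈ 1.333333, a bounded constant. In this regime the triangle count is asymptotically Poisson(c³/6).

E[X] ≈ 1.272426; in regime p = Θ(1/n^{1}) E[X] stays bounded (at the triangle threshold p ~ 1/n).


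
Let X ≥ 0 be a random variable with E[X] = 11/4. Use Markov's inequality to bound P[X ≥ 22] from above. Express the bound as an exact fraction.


μ = E[X] = 11/4, a = 22.
Markov: P[X ≥ 22] ≤ μ/a = (11/4)/22 = 1/8.
Numerically: ≈ 0.12500.
(Since a = 22 > μ = 2.75000, the bound 1/8 is < 1 and informative.)

P[X ≥ 22] ≤ 1/8 ≈ 0.12500.


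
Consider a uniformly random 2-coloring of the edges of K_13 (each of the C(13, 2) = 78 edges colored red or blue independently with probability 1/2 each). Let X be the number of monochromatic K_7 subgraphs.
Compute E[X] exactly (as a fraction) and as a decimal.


Let X = Σ_S X_S over the C(13, 7) = 1716 subsets S of size 7, where X_S = 1 if the K_7 on S is monochromatic.
For a fixed S, the K_7 on S has C(7, 2) = 21 edges. P[all 21 edges red] = (1/2)^21, and likewise for blue, so P[monochromatic] = 2·(1/2)^21 = 2^{1 − 21} = 1/1048576.
Summing: E[X] = C(13, 7) · 2^{1 − 21} = 1716 · 1/1048576 = 429/262144.
Numerically: E[X] ≈ 0.002.

E[X] = C(13,7)·2^(1−C(7,2)) = 429/262144 ≈ 0.002.


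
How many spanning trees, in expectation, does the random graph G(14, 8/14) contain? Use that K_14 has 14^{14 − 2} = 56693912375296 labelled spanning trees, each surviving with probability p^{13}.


K_14 has 14^{14 − 2} = 56693912375296 labelled spanning trees.
For each such spanning tree H, let X_H = 1 if all 13 edges of H are present in G. Then P[X_H = 1] = p^{13} = (4/7)^{13} = 67108864/96889010407.
Summing the indicators: E[X] = Σ_H E[X_H] = 56693912375296 · p^{13} = 56693912375296 · 67108864/96889010407 = 274877906944/7.
Numerically: E[X] ≈ 3.927e+10.

E[X] = 56693912375296 · (4/7)^{13} = 274877906944/7 ≈ 3.927e+10.


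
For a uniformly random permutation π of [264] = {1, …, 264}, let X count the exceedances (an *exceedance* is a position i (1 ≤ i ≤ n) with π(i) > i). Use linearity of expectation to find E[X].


Write X = Σ_{i=1}^{264} X_i, where X_i = 1_{π(i) > i}.
For each fixed i, π(i) is uniform over {1, …, 264} (marginal of a uniform permutation), so P[π(i) > i] = (n − i)/n. Summing: Σ_{i=1}^{264} (n − i)/n = (0 + 1 + … + 263)/264 = 264(264 − 1)/(2·264) = (264 − 1)/2.
Hence E[X] = Σ_{i=1}^{264} (264 − i)/264 = 263/2 ≈ 131.5000.

E[X] = 263/2 = 131.5000.


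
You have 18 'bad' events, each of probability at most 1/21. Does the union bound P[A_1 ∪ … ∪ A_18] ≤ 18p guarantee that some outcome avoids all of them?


Union bound: P[∪_{i=1}^{18} A_i] ≤ Σ_i P[A_i] ≤ 18·p = 18·(1/21) = 6/7.
Numerically: 6/7 ≈ 0.85714.
Is 6/7 < 1? YES.
Since P[∪ A_i] ≤ 6/7 < 1, the complement has P[∩ A_i^c] ≥ 1 − 6/7 = 1/7 > 0, so some outcome avoids every A_i.

18·p = 6/7 ≈ 0.85714; existence CERTIFIED by the union bound.


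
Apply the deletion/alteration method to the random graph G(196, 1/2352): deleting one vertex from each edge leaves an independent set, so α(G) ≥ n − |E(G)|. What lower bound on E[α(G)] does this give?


E[|E(G)|] = C(196, 2)·p = 19110 · (1/2352) = 65/8.
E[α(G)] ≥ n − E[|E(G)|] = 196 − 65/8 = 1503/8.
Numerically: ≈ 187.875000.
(This is only a lower bound; the true E[α(G)] may be larger.)

E[α(G)] ≥ 1503/8 ≈ 187.875000.


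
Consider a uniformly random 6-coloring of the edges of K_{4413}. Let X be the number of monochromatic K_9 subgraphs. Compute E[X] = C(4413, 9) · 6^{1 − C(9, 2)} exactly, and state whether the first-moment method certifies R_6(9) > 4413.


E[X] = C(4413, 9) · 6^{1 − 36} = 1734990840325017881257917265 · 6^{−35} = 1734990840325017881257917265/1719070799748422591028658176.
As a reduced fraction: E[X] = 1734990840325017881257917265/1719070799748422591028658176 ≈ 1.009261.
Is E[X] < 1? NO.
Since E[X] ≥ 1, the first-moment bound is inconclusive at n = 4413; it does NOT by itself certify R_6(9) > 4413.

E[X] = 1734990840325017881257917265/1719070799748422591028658176 ≈ 1.009261; E[X] ≥ 1; first-moment method inconclusive here.


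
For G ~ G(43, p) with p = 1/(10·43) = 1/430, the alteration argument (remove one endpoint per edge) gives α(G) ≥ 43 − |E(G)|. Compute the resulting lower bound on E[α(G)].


E[|E(G)|] = C(43, 2)·p = 903 · (1/430) = 21/10.
E[α(G)] ≥ n − E[|E(G)|] = 43 − 21/10 = 409/10.
Numerically: ≈ 40.900.
(This is only a lower bound; the true E[α(G)] may be larger.)

E[α(G)] ≥ 409/10 ≈ 40.900.


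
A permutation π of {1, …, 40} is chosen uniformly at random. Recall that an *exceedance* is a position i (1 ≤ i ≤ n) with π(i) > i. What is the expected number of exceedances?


Write X = Σ_{i=1}^{40} X_i, where X_i = 1_{π(i) > i}.
For each fixed i, π(i) is uniform over {1, …, 40} (marginal of a uniform permutation), so P[π(i) > i] = (n − i)/n. Summing: Σ_{i=1}^{40} (n − i)/n = (0 + 1 + … + 39)/40 = 40(40 − 1)/(2·40) = (40 − 1)/2.
Hence E[X] = Σ_{i=1}^{40} (40 − i)/40 = 39/2 ≈ 19.5000.

E[X] = 39/2 = 19.5000.


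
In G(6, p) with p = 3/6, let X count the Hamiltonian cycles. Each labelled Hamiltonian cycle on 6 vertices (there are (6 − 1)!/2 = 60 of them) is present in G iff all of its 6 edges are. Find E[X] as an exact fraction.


K_6 has (6 − 1)!/2 = 60 labelled Hamiltonian cycles.
For each such Hamiltonian cycle H, let X_H = 1 if all 6 edges of H are present in G. Then P[X_H = 1] = p^{6} = (1/2)^{6} = 1/64.
Summing the indicators: E[X] = Σ_H E[X_H] = 60 · p^{6} = 60 · 1/64 = 15/16.
Numerically: E[X] ≈ 0.9375.

E[X] = 60 · (1/2)^{6} = 15/16 ≈ 0.9375.


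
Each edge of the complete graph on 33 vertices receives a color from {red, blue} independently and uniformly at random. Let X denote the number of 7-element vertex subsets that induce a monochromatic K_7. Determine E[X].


Let X = Σ_S X_S over the C(33, 7) = 4272048 subsets S of size 7, where X_S = 1 if the K_7 on S is monochromatic.
For a fixed S, the K_7 on S has C(7, 2) = 21 edges. P[all 21 edges red] = (1/2)^21, and likewise for blue, so P[monochromatic] = 2·(1/2)^21 = 2^{1 − 21} = 1/1048576.
By linearity of expectation: E[X] = C(33, 7) · 2^{1 − 21} = 4272048 · 1/1048576 = 267003/65536.
Numerically: E[X] ≈ 4.07414.

E[X] = C(33,7)·2^(1−C(7,2)) = 267003/65536 ≈ 4.07414.


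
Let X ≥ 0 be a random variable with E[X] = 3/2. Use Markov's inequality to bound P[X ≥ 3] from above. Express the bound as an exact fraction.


μ = E[X] = 3/2, a = 3.
Markov: P[X ≥ 3] ≤ μ/a = (3/2)/3 = 1/2.
Numerically: ≈ 0.500.
(Since a = 3 > μ = 1.500, the bound 1/2 is < 1 and informative.)

P[X ≥ 3] ≤ 1/2 ≈ 0.500.


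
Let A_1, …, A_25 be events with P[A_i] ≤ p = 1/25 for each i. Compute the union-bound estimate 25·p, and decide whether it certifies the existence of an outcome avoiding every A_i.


Union bound: P[∪_{i=1}^{25} A_i] ≤ Σ_i P[A_i] ≤ 25·p = 25·(1/25) = 1.
Numerically: 1 ≈ 1.000000.
Is 1 < 1? NO.
Since the bound 1 is ≥ 1, the union bound is uninformative here; it does NOT by itself certify existence.

25·p = 1 ≈ 1.000000; existence NOT certified by the union bound.


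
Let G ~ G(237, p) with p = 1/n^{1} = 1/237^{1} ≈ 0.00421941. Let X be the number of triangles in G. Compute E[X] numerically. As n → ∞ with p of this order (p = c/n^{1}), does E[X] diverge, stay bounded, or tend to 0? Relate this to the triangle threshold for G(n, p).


Number of potential triangles: C(237, 3) = 2190670.
Each occurs with probability p³ ≈ (0.00421941)³ ≈ 7.51198932e-08.
By linearity: E[X] = C(237, 3)·p³ ≈ 2190670 · 7.51198932e-08 ≈ 0.164563.
Here α = 1, so p = 1/n is exactly at the triangle threshold p ~ 1/n. Asymptotically E[X] → c³/6 = 1³/6 = 1/6 ≈ 0.166667, a bounded constant. In this regime the triangle count is asymptotically Poisson(c³/6).

E[X] ≈ 0.164563; in regime p = Θ(1/n^{1}) E[X] stays bounded (at the triangle threshold p ~ 1/n).


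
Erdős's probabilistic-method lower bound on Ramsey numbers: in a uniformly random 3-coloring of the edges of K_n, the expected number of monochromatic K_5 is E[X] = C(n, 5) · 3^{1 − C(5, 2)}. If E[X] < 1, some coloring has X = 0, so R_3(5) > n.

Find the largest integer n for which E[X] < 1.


We need C(n, 5) · 3^{1 − 10} < 1, i.e. C(n, 5) < 3^{10 − 1} = 19683.
Check values of n near the boundary:
  n = 16: C(16, 5) = 4368; 4368 < 19683? YES
  n = 17: C(17, 5) = 6188; 6188 < 19683? YES
  n = 18: C(18, 5) = 8568; 8568 < 19683? YES
  n = 19: C(19, 5) = 11628; 11628 < 19683? YES
  n = 20: C(20, 5) = 15504; 15504 < 19683? YES
  n = 21: C(21, 5) = 20349; 20349 < 19683? NO
  n = 22: C(22, 5) = 26334; 26334 < 19683? NO
  n = 23: C(23, 5) = 33649; 33649 < 19683? NO
The largest n with C(n, 5) < 19683 is n = 20 (where E[X] = 5168/6561 ≈ 0.7877). Hence R_3(5) > 20, i.e. R_3(5) ≥ 21.

Largest n = 20; hence R_3(5) > 20.


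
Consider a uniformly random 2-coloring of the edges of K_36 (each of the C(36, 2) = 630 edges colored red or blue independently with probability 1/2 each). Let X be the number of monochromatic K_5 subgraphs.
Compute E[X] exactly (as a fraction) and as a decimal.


Let X = Σ_S X_S over the C(36, 5) = 376992 subsets S of size 5, where X_S = 1 if the K_5 on S is monochromatic.
For a fixed S, the K_5 on S has C(5, 2) = 10 edges. P[all 10 edges red] = (1/2)^10, and likewise for blue, so P[monochromatic] = 2·(1/2)^10 = 2^{1 − 10} = 1/512.
Summing: E[X] = C(36, 5) · 2^{1 − 10} = 376992 · 1/512 = 11781/16.
Numerically: E[X] ≈ 736.312.

E[X] = C(36,5)·2^(1−C(5,2)) = 11781/16 ≈ 736.312.


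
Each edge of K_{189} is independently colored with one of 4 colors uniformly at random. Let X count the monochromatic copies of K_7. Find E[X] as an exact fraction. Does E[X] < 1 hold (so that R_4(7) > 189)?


E[X] = C(189, 7) · 4^{1 − 21} = 1527510868092 · 4^{−20} = 1527510868092/1099511627776.
As a reduced fraction: E[X] = 381877717023/274877906944 ≈ 1.3892630.
Is E[X] < 1? NO.
Since E[X] ≥ 1, the first-moment bound is inconclusive at n = 189; it does NOT by itself certify R_4(7) > 189.

E[X] = 381877717023/274877906944 ≈ 1.3892630; E[X] ≥ 1; first-moment method inconclusive here.


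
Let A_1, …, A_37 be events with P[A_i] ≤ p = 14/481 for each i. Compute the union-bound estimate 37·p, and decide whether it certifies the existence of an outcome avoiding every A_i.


Union bound: P[∪_{i=1}^{37} A_i] ≤ Σ_i P[A_i] ≤ 37·p = 37·(14/481) = 14/13.
Numerically: 14/13 ≈ 1.07692.
Is 14/13 < 1? NO.
Since the bound 14/13 is ≥ 1, the union bound is uninformative here; it does NOT by itself certify existence.

37·p = 14/13 ≈ 1.07692; existence NOT certified by the union bound.


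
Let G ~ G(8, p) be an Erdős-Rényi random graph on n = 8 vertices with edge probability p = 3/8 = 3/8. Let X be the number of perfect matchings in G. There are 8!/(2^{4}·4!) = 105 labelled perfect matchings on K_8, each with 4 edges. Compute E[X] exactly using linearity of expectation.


K_8 has 8!/(2^{4}·4!) = 105 labelled perfect matchings.
For each such perfect matching H, let X_H = 1 if all 4 edges of H are present in G. Then P[X_H = 1] = p^{4} = (3/8)^{4} = 81/4096.
By linearity: E[X] = Σ_H E[X_H] = 105 · p^{4} = 105 · 81/4096 = 8505/4096.
Numerically: E[X] ≈ 2.08.

E[X] = 105 · (3/8)^{4} = 8505/4096 ≈ 2.08.


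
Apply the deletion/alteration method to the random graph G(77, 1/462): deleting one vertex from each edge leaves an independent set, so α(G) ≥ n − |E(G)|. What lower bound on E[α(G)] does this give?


E[|E(G)|] = C(77, 2)·p = 2926 · (1/462) = 19/3.
E[α(G)] ≥ n − E[|E(G)|] = 77 − 19/3 = 212/3.
Numerically: ≈ 70.666667.
(This is only a lower bound; the true E[α(G)] may be larger.)

E[α(G)] ≥ 212/3 ≈ 70.666667.


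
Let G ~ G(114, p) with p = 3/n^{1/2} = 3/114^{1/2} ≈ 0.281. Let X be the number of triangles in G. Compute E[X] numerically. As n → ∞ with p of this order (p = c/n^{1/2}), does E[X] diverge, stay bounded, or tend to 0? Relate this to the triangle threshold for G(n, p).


Number of potential triangles: C(114, 3) = 240464.
Each occurs with probability p³ ≈ (0.281)³ ≈ 2.218230e-02.
By linearity: E[X] = C(114, 3)·p³ ≈ 240464 · 2.218230e-02 ≈ 5334.0435.
Since α = 1/2 < 1, p = c/n^{1/2} ≫ 1/n is above the triangle threshold p ~ 1/n. Asymptotically E[X] ~ (c³/6)·n^{3(1−α)} = (3³/6)·n^{1.5} → ∞; triangles are abundant w.h.p.

E[X] ≈ 5334.0435; in regime p = Θ(1/n^{1/2}) E[X] diverges (above the triangle threshold p ~ 1/n).


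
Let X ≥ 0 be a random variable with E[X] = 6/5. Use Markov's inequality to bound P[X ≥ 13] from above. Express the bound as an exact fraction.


μ = E[X] = 6/5, a = 13.
Markov: P[X ≥ 13] ≤ μ/a = (6/5)/13 = 6/65.
Numerically: ≈ 0.092308.
(Since a = 13 > μ = 1.200000, the bound 6/65 is < 1 and informative.)

P[X ≥ 13] ≤ 6/65 ≈ 0.092308.


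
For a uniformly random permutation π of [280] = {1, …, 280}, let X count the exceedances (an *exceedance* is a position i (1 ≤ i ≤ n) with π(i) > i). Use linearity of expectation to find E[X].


Write X = Σ_{i=1}^{280} X_i, where X_i = 1_{π(i) > i}.
For each fixed i, π(i) is uniform over {1, …, 280} (marginal of a uniform permutation), so P[π(i) > i] = (n − i)/n. Summing: Σ_{i=1}^{280} (n − i)/n = (0 + 1 + … + 279)/280 = 280(280 − 1)/(2·280) = (280 − 1)/2.
Hence E[X] = Σ_{i=1}^{280} (280 − i)/280 = 279/2 ≈ 139.500000.

E[X] = 279/2 = 139.500000.


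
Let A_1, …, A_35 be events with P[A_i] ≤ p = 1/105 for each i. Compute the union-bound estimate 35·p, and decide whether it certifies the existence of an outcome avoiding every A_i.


Union bound: P[∪_{i=1}^{35} A_i] ≤ Σ_i P[A_i] ≤ 35·p = 35·(1/105) = 1/3.
Numerically: 1/3 ≈ 0.333333.
Is 1/3 < 1? YES.
Since P[∪ A_i] ≤ 1/3 < 1, the complement has P[∩ A_i^c] ≥ 1 − 1/3 = 2/3 > 0, so some outcome avoids every A_i.

35·p = 1/3 ≈ 0.333333; existence CERTIFIED by the union bound.


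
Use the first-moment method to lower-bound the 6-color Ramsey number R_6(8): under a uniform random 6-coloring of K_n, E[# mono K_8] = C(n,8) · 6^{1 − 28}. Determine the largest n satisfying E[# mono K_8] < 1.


We need C(n, 8) · 6^{1 − 28} < 1, i.e. C(n, 8) < 6^{28 − 1} = 1023490369077469249536.
Check values of n near the boundary:
  n = 1590: C(1590, 8) = 995397314198933813310; 995397314198933813310 < 1023490369077469249536? YES
  n = 1591: C(1591, 8) = 1000427749141189953870; 1000427749141189953870 < 1023490369077469249536? YES
  n = 1592: C(1592, 8) = 1005480414540892933435; 1005480414540892933435 < 1023490369077469249536? YES
  n = 1593: C(1593, 8) = 1010555394551193970323; 1010555394551193970323 < 1023490369077469249536? YES
  n = 1594: C(1594, 8) = 1015652773590544255167; 1015652773590544255167 < 1023490369077469249536? YES
  n = 1595: C(1595, 8) = 1020772636343363633895; 1020772636343363633895 < 1023490369077469249536? YES
  n = 1596: C(1596, 8) = 1025915067760710553965; 1025915067760710553965 < 1023490369077469249536? NO
  n = 1597: C(1597, 8) = 1031080153060953275445; 1031080153060953275445 < 1023490369077469249536? NO
The largest n with C(n, 8) < 1023490369077469249536 is n = 1595 (where E[X] = 113419181815929292655/113721152119718805504 ≈ 0.9973). Hence R_6(8) > 1595, i.e. R_6(8) ≥ 1596.

Largest n = 1595; hence R_6(8) > 1595.


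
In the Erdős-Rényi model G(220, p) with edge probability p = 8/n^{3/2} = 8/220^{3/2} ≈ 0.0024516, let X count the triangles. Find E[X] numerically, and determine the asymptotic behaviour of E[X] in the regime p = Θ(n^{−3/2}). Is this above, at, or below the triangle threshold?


Number of potential triangles: C(220, 3) = 1750540.
Each occurs with probability p³ ≈ (0.0024516)³ ≈ 1.4735602e-08.
By linearity: E[X] = C(220, 3)·p³ ≈ 1750540 · 1.4735602e-08 ≈ 0.02580.
Since α = 3/2 > 1, p = c/n^{3/2} = o(1/n) is below the triangle threshold p ~ 1/n. Asymptotically E[X] ~ (c³/6)·n^{3(1−α)} = (8³/6)·n^{-1.5} → 0, so by Markov's inequality G has no triangles w.h.p.

E[X] ≈ 0.02580; in regime p = Θ(1/n^{3/2}) E[X] tends to 0 (below the triangle threshold p ~ 1/n).


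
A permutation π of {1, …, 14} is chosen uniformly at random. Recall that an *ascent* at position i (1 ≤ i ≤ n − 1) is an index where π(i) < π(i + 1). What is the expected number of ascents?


Write X = Σ X_I over i = 1, …, 13, with X_I the indicator of one ascent.
There are 13 indicators.
For each fixed i, the pair (π(i), π(i+1)) is a uniformly random ordered pair of distinct values from {1, …, 14}; by symmetry P[π(i) < π(i+1)] = 1/2.
By linearity: E[X] = 13 · (1/2) = (14 − 1) · (1/2) = 13/2 ≈ 6.500.

E[X] = 13/2 = 6.500.


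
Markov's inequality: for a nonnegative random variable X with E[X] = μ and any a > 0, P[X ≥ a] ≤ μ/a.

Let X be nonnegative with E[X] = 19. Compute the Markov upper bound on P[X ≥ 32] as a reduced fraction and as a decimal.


μ = E[X] = 19, a = 32.
Markov: P[X ≥ 32] ≤ μ/a = (19)/32 = 19/32.
Numerically: ≈ 0.59375.
(Since a = 32 > μ = 19.00000, the bound 19/32 is < 1 and informative.)

P[X ≥ 32] ≤ 19/32 ≈ 0.59375.


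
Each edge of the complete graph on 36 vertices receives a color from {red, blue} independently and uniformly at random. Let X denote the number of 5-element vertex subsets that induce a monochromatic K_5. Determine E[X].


Let X = Σ_S X_S over the C(36, 5) = 376992 subsets S of size 5, where X_S = 1 if the K_5 on S is monochromatic.
For a fixed S, the K_5 on S has C(5, 2) = 10 edges. P[all 10 edges red] = (1/2)^10, and likewise for blue, so P[monochromatic] = 2·(1/2)^10 = 2^{1 − 10} = 1/512.
By linearity of expectation: E[X] = C(36, 5) · 2^{1 − 10} = 376992 · 1/512 = 11781/16.
Numerically: E[X] ≈ 736.3125.

E[X] = C(36,5)·2^(1−C(5,2)) = 11781/16 ≈ 736.3125.


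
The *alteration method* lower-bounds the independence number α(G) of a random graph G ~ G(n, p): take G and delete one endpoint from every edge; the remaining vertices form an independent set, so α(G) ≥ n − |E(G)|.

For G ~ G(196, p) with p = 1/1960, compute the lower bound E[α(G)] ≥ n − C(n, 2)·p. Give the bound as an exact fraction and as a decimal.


E[|E(G)|] = C(196, 2)·p = 19110 · (1/1960) = 39/4.
E[α(G)] ≥ n − E[|E(G)|] = 196 − 39/4 = 745/4.
Numerically: ≈ 186.2500.
(This is only a lower bound; the true E[α(G)] may be larger.)

E[α(G)] ≥ 745/4 ≈ 186.2500.


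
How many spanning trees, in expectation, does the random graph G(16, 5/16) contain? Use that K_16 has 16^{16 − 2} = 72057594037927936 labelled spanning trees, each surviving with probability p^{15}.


K_16 has 16^{16 − 2} = 72057594037927936 labelled spanning trees.
For each such spanning tree H, let X_H = 1 if all 15 edges of H are present in G. Then P[X_H = 1] = p^{15} = (5/16)^{15} = 30517578125/1152921504606846976.
Summing the indicators: E[X] = Σ_H E[X_H] = 72057594037927936 · p^{15} = 72057594037927936 · 30517578125/1152921504606846976 = 30517578125/16.
Numerically: E[X] ≈ 1.9073e+09.

E[X] = 72057594037927936 · (5/16)^{15} = 30517578125/16 ≈ 1.9073e+09.


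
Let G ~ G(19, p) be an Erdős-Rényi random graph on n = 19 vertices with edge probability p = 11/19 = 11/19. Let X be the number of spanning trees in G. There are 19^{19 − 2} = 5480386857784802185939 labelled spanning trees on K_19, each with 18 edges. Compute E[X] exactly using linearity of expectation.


K_19 has 19^{19 − 2} = 5480386857784802185939 labelled spanning trees.
For each such spanning tree H, let X_H = 1 if all 18 edges of H are present in G. Then P[X_H = 1] = p^{18} = (11/19)^{18} = 5559917313492231481/104127350297911241532841.
By linearity: E[X] = Σ_H E[X_H] = 5480386857784802185939 · p^{18} = 5480386857784802185939 · 5559917313492231481/104127350297911241532841 = 5559917313492231481/19.
Numerically: E[X] ≈ 2.9263e+17.

E[X] = 5480386857784802185939 · (11/19)^{18} = 5559917313492231481/19 ≈ 2.9263e+17.


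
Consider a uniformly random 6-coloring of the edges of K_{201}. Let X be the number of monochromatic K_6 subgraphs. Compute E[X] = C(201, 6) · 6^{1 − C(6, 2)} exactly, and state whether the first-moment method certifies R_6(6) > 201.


E[X] = C(201, 6) · 6^{1 − 15} = 84944276340 · 6^{−14} = 84944276340/78364164096.
As a reduced fraction: E[X] = 7078689695/6530347008 ≈ 1.0839684.
Is E[X] < 1? NO.
Since E[X] ≥ 1, the first-moment bound is inconclusive at n = 201; it does NOT by itself certify R_6(6) > 201.

E[X] = 7078689695/6530347008 ≈ 1.0839684; E[X] ≥ 1; first-moment method inconclusive here.


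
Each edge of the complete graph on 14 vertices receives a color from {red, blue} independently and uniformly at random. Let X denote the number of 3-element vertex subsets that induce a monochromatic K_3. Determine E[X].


Let X = Σ_S X_S over the C(14, 3) = 364 subsets S of size 3, where X_S = 1 if the K_3 on S is monochromatic.
For a fixed S, the K_3 on S has C(3, 2) = 3 edges. P[all 3 edges red] = (1/2)^3, and likewise for blue, so P[monochromatic] = 2·(1/2)^3 = 2^{1 − 3} = 1/4.
Summing: E[X] = C(14, 3) · 2^{1 − 3} = 364 · 1/4 = 91.
Numerically: E[X] ≈ 91.00000.

E[X] = C(14,3)·2^(1−C(3,2)) = 91 ≈ 91.00000.


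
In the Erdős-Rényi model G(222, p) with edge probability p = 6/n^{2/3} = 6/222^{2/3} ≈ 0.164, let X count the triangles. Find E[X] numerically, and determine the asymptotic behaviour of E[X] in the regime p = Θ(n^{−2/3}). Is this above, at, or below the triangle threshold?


Number of potential triangles: C(222, 3) = 1798940.
Each occurs with probability p³ ≈ (0.164)³ ≈ 4.38276e-03.
By linearity: E[X] = C(222, 3)·p³ ≈ 1798940 · 4.38276e-03 ≈ 7884.324.
Since α = 2/3 < 1, p = c/n^{2/3} ≫ 1/n is above the triangle threshold p ~ 1/n. Asymptotically E[X] ~ (c³/6)·n^{3(1−α)} = (6³/6)·n^{1} → ∞; triangles are abundant w.h.p.

E[X] ≈ 7884.324; in regime p = Θ(1/n^{2/3}) E[X] diverges (above the triangle threshold p ~ 1/n).


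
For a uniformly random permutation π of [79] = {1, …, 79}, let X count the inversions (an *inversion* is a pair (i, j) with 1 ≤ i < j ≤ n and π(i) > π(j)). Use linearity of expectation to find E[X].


Write X = Σ X_I over the C(79, 2) = 3081 pairs i < j, with X_I the indicator of one inversion.
There are 3081 indicators.
For each fixed pair i < j, the values π(i) and π(j) are two distinct elements of {1, …, 79} in uniformly random order; by symmetry P[π(i) > π(j)] = 1/2.
By linearity: E[X] = 3081 · (1/2) = C(79, 2) · (1/2) = 3081/2 = 3081/2 ≈ 1540.500.

E[X] = 3081/2 = 1540.500.


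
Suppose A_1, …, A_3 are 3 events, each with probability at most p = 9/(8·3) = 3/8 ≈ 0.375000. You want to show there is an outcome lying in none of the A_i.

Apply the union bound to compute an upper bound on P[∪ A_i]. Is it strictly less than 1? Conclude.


Union bound: P[∪_{i=1}^{3} A_i] ≤ Σ_i P[A_i] ≤ 3·p = 3·(3/8) = 9/8.
Numerically: 9/8 ≈ 1.125000.
Is 9/8 < 1? NO.
Since the bound 9/8 is ≥ 1, the union bound is uninformative here; it does NOT by itself certify existence.

3·p = 9/8 ≈ 1.125000; existence NOT certified by the union bound.


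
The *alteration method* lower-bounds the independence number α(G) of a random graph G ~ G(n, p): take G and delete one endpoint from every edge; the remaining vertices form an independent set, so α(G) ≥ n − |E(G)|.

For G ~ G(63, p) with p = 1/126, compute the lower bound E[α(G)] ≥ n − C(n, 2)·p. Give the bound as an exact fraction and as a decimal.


E[|E(G)|] = C(63, 2)·p = 1953 · (1/126) = 31/2.
E[α(G)] ≥ n − E[|E(G)|] = 63 − 31/2 = 95/2.
Numerically: ≈ 47.50000.
(This is only a lower bound; the true E[α(G)] may be larger.)

E[α(G)] ≥ 95/2 ≈ 47.50000.


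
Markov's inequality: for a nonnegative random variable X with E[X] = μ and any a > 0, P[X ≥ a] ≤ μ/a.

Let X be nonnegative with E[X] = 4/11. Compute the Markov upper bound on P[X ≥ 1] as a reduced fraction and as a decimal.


μ = E[X] = 4/11, a = 1.
Markov: P[X ≥ 1] ≤ μ/a = (4/11)/1 = 4/11.
Numerically: ≈ 0.36364.
(Since a = 1 > μ = 0.36364, the bound 4/11 is < 1 and informative.)

P[X ≥ 1] ≤ 4/11 ≈ 0.36364.


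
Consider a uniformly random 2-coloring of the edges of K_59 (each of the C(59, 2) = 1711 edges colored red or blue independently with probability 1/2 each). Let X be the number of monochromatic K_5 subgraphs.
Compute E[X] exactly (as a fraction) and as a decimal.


Let X = Σ_S X_S over the C(59, 5) = 5006386 subsets S of size 5, where X_S = 1 if the K_5 on S is monochromatic.
For a fixed S, the K_5 on S has C(5, 2) = 10 edges. P[all 10 edges red] = (1/2)^10, and likewise for blue, so P[monochromatic] = 2·(1/2)^10 = 2^{1 − 10} = 1/512.
By linearity: E[X] = C(59, 5) · 2^{1 − 10} = 5006386 · 1/512 = 2503193/256.
Numerically: E[X] ≈ 9778.09766.

E[X] = C(59,5)·2^(1−C(5,2)) = 2503193/256 ≈ 9778.09766.


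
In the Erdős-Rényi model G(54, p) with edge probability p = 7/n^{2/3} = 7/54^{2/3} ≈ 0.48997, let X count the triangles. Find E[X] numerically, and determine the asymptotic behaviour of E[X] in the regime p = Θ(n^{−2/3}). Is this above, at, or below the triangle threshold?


Number of potential triangles: C(54, 3) = 24804.
Each occurs with probability p³ ≈ (0.48997)³ ≈ 1.1762689e-01.
By linearity: E[X] = C(54, 3)·p³ ≈ 24804 · 1.1762689e-01 ≈ 2917.61728.
Since α = 2/3 < 1, p = c/n^{2/3} ≫ 1/n is above the triangle threshold p ~ 1/n. Asymptotically E[X] ~ (c³/6)·n^{3(1−α)} = (7³/6)·n^{1} → ∞; triangles are abundant w.h.p.

E[X] ≈ 2917.61728; in regime p = Θ(1/n^{2/3}) E[X] diverges (above the triangle threshold p ~ 1/n).


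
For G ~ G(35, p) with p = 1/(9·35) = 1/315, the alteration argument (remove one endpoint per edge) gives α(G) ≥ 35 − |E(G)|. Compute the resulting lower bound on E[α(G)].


E[|E(G)|] = C(35, 2)·p = 595 · (1/315) = 17/9.
E[α(G)] ≥ n − E[|E(G)|] = 35 − 17/9 = 298/9.
Numerically: ≈ 33.111111.
(This is only a lower bound; the true E[α(G)] may be larger.)

E[α(G)] ≥ 298/9 ≈ 33.111111.


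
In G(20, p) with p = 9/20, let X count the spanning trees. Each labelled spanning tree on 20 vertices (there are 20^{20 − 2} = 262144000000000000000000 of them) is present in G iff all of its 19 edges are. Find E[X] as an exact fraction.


K_20 has 20^{20 − 2} = 262144000000000000000000 labelled spanning trees.
For each such spanning tree H, let X_H = 1 if all 19 edges of H are present in G. Then P[X_H = 1] = p^{19} = (9/20)^{19} = 1350851717672992089/5242880000000000000000000.
By linearity of expectation: E[X] = Σ_H E[X_H] = 262144000000000000000000 · p^{19} = 262144000000000000000000 · 1350851717672992089/5242880000000000000000000 = 1350851717672992089/20.
Numerically: E[X] ≈ 6.75e+16.

E[X] = 262144000000000000000000 · (9/20)^{19} = 1350851717672992089/20 ≈ 6.75e+16.


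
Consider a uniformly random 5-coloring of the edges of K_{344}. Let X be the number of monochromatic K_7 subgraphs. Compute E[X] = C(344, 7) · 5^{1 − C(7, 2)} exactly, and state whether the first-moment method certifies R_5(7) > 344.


E[X] = C(344, 7) · 5^{1 − 21} = 106364775244728 · 5^{−20} = 106364775244728/95367431640625.
As a reduced fraction: E[X] = 106364775244728/95367431640625 ≈ 1.1153.
Is E[X] < 1? NO.
Since E[X] ≥ 1, the first-moment bound is inconclusive at n = 344; it does NOT by itself certify R_5(7) > 344.

E[X] = 106364775244728/95367431640625 ≈ 1.1153; E[X] ≥ 1; first-moment method inconclusive here.
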